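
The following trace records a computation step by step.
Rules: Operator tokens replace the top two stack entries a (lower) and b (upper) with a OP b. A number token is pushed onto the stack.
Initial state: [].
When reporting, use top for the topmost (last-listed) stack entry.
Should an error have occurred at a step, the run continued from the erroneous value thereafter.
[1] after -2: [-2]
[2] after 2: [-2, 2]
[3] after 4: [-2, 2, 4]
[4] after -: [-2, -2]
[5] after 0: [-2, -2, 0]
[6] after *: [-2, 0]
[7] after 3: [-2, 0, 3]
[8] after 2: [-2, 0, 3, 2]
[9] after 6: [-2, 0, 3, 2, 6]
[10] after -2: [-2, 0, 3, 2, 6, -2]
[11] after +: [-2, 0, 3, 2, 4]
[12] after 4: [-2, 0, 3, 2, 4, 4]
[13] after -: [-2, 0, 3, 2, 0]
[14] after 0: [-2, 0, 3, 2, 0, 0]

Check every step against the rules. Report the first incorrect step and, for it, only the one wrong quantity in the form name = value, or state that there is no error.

no error

Recomputing the run from the initial state:
step 1: [-2]
step 2: [-2, 2]
step 3: [-2, 2, 4]
step 4: [-2, -2]
step 5: [-2, -2, 0]
step 6: [-2, 0]
step 7: [-2, 0, 3]
step 8: [-2, 0, 3, 2]
step 9: [-2, 0, 3, 2, 6]
step 10: [-2, 0, 3, 2, 6, -2]
step 11: [-2, 0, 3, 2, 4]
step 12: [-2, 0, 3, 2, 4, 4]
step 13: [-2, 0, 3, 2, 0]
step 14: [-2, 0, 3, 2, 0, 0]
This matches the trace at every step.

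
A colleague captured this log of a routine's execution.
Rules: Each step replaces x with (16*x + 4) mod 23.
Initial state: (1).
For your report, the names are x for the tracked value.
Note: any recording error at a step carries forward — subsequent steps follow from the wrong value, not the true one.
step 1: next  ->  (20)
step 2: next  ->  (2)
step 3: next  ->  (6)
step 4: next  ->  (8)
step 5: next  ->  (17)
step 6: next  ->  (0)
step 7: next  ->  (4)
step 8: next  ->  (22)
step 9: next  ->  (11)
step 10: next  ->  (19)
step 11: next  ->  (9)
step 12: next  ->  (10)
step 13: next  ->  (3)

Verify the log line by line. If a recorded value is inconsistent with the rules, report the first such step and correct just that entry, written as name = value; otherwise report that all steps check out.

Recomputing the run from the initial state:
step 1: x = 20
step 2: x = 2
step 3: x = 13
step 4: x = 5
step 5: x = 15
step 6: x = 14
step 7: x = 21
step 8: x = 18
step 9: x = 16
step 10: x = 7
step 11: x = 1
step 12: x = 20
step 13: x = 2
The first disagreement with the log is at step 3, where the value should be x = 13.

step 3, x = 13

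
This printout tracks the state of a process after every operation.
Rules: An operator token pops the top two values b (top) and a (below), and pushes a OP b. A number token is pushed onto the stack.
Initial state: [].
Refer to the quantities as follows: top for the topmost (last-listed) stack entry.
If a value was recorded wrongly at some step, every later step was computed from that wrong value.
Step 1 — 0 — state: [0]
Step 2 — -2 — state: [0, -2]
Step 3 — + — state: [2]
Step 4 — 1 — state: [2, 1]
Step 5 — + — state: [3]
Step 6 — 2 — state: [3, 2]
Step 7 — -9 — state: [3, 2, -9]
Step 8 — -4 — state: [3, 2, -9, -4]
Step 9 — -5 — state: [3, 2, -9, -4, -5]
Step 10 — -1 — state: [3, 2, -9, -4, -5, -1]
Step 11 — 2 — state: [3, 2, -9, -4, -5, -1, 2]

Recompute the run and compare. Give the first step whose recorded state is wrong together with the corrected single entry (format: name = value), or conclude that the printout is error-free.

step 1: push 0: top = 0 -> in agreement
step 2: push -2: top = -2 -> same as recorded
step 3: 0 + -2 = -2 -> the printout disagrees here
First deviation found at step 3; the corrected entry is top = -2.

step 3, top = -2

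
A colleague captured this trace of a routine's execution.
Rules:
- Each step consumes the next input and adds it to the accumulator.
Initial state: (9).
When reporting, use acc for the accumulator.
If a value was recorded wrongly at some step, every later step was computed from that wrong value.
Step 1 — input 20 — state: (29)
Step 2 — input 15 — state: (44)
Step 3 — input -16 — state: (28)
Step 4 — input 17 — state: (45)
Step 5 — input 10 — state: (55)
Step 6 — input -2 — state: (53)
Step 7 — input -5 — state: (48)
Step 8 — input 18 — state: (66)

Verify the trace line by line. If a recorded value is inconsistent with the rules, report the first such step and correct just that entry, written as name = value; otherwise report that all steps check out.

1. acc = 9 + 20 = 29 (matches)
2. acc = 29 + 15 = 44 (confirmed correct)
3. acc = 44 + -16 = 28 (matches)
4. acc = 28 + 17 = 45 (confirmed correct)
5. acc = 45 + 10 = 55 (matches)
6. acc = 55 + -2 = 53 (in agreement)
7. acc = 53 + -5 = 48 (checks out)
8. acc = 48 + 18 = 66 (verified)
The recomputation confirms every line.

no error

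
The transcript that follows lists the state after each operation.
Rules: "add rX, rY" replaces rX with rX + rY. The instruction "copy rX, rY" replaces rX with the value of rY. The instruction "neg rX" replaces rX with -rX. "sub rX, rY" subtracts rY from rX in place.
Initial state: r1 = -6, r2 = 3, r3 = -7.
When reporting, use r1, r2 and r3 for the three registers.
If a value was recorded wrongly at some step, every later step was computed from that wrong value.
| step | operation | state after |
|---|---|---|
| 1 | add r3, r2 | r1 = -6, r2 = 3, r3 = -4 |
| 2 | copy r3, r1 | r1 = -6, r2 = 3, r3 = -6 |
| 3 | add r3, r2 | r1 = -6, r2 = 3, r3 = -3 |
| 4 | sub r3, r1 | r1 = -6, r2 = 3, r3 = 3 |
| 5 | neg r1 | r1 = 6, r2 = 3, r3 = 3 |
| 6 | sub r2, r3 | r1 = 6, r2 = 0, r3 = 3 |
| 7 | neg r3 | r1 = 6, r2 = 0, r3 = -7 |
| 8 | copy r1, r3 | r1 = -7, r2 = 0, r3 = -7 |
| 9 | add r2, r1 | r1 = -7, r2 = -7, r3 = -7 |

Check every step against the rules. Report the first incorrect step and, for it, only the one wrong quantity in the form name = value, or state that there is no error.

step 7, r3 = -3

Recomputing the run from the initial state:
step 1: r1 = -6, r2 = 3, r3 = -4
step 2: r1 = -6, r2 = 3, r3 = -6
step 3: r1 = -6, r2 = 3, r3 = -3
step 4: r1 = -6, r2 = 3, r3 = 3
step 5: r1 = 6, r2 = 3, r3 = 3
step 6: r1 = 6, r2 = 0, r3 = 3
step 7: r1 = 6, r2 = 0, r3 = -3
step 8: r1 = -3, r2 = 0, r3 = -3
step 9: r1 = -3, r2 = -3, r3 = -3
The first disagreement with the transcript is at step 7, where the value should be r3 = -3.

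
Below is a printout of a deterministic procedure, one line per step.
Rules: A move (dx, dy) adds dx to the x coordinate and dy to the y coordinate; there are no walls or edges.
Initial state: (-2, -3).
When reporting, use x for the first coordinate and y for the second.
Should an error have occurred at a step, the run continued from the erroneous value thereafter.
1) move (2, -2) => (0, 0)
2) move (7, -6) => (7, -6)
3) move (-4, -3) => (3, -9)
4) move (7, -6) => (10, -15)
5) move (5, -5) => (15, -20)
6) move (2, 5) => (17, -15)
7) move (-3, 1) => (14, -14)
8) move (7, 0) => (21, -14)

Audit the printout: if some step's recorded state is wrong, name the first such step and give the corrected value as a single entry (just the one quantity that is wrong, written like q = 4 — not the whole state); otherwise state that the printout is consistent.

Step 1: x = -2 + (2) = 0, y = -3 + (-2) = -5 — the recorded entry deviates here.
So the first discrepancy is step 1, where the right value is y = -5.

step 1, y = -5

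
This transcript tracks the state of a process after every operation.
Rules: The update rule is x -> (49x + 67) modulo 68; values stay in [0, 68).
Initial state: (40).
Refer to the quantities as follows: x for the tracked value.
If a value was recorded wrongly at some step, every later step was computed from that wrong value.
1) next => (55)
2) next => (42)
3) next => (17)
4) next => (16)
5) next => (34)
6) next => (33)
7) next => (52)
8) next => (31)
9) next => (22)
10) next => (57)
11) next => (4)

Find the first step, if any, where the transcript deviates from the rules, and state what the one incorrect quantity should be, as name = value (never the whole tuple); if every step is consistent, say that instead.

Recomputing the run from the initial state:
step 1: x = 55
step 2: x = 42
step 3: x = 17
step 4: x = 16
step 5: x = 35
step 6: x = 14
step 7: x = 5
step 8: x = 40
step 9: x = 55
step 10: x = 42
step 11: x = 17
The first disagreement with the transcript is at step 5, where the value should be x = 35.

step 5, x = 35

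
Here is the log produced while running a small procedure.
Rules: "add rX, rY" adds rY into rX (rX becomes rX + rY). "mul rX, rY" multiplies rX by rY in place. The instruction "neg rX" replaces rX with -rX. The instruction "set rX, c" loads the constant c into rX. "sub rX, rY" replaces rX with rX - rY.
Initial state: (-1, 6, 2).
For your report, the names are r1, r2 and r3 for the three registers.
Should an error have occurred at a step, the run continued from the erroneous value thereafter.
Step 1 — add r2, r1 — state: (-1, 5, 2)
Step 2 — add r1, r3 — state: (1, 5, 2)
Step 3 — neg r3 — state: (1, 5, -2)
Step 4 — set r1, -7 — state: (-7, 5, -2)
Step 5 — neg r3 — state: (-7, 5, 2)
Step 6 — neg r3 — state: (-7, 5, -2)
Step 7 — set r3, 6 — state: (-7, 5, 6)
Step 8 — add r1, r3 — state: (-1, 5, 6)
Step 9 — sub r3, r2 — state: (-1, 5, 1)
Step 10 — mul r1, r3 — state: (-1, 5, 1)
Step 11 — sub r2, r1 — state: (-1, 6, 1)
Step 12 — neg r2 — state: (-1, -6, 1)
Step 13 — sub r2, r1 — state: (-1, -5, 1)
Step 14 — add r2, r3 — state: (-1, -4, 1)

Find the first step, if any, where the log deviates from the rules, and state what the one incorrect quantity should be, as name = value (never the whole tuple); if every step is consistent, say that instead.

Recomputing the run from the initial state:
step 1: r1 = -1, r2 = 5, r3 = 2
step 2: r1 = 1, r2 = 5, r3 = 2
step 3: r1 = 1, r2 = 5, r3 = -2
step 4: r1 = -7, r2 = 5, r3 = -2
step 5: r1 = -7, r2 = 5, r3 = 2
step 6: r1 = -7, r2 = 5, r3 = -2
step 7: r1 = -7, r2 = 5, r3 = 6
step 8: r1 = -1, r2 = 5, r3 = 6
step 9: r1 = -1, r2 = 5, r3 = 1
step 10: r1 = -1, r2 = 5, r3 = 1
step 11: r1 = -1, r2 = 6, r3 = 1
step 12: r1 = -1, r2 = -6, r3 = 1
step 13: r1 = -1, r2 = -5, r3 = 1
step 14: r1 = -1, r2 = -4, r3 = 1
This matches the log at every step.

no error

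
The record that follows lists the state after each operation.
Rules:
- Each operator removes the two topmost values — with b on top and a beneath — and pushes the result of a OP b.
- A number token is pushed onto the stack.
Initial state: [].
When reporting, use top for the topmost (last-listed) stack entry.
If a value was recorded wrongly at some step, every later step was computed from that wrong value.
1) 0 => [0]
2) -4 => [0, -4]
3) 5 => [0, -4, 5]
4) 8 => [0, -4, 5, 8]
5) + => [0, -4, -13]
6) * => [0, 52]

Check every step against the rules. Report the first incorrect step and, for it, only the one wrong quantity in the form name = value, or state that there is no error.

step 5, top = 13

Recomputing the run from the initial state:
step 1: [0]
step 2: [0, -4]
step 3: [0, -4, 5]
step 4: [0, -4, 5, 8]
step 5: [0, -4, 13]
step 6: [0, -52]
The first disagreement with the record is at step 5, where the value should be top = 13.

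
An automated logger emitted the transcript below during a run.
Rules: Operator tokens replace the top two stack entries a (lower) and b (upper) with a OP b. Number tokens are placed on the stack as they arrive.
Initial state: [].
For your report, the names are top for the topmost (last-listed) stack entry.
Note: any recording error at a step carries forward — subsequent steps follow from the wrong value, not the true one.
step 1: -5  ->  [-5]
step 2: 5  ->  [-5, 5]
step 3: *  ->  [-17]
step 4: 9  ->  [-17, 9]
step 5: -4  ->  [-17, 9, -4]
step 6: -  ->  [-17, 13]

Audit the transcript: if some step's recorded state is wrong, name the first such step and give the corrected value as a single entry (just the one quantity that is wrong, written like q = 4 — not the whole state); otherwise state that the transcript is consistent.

1. push -5: top = -5 (same as recorded)
2. push 5: top = 5 (verified)
3. -5 * 5 = -25 (first mismatch against the transcript)
The audit stops at step 3: the recorded entry is wrong and should be top = -25.

step 3, top = -25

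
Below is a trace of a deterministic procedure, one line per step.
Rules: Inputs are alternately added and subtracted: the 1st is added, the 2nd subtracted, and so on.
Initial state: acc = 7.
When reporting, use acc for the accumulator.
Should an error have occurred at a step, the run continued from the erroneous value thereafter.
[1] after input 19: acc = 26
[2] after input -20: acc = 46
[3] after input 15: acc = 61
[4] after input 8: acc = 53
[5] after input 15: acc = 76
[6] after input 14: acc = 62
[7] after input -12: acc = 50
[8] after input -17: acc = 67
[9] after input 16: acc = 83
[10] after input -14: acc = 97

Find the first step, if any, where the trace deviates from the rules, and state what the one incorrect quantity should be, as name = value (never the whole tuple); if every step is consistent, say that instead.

Recomputing the run from the initial state:
step 1: acc = 26
step 2: acc = 46
step 3: acc = 61
step 4: acc = 53
step 5: acc = 68
step 6: acc = 54
step 7: acc = 42
step 8: acc = 59
step 9: acc = 75
step 10: acc = 89
The first disagreement with the trace is at step 5, where the value should be acc = 68.

step 5, acc = 68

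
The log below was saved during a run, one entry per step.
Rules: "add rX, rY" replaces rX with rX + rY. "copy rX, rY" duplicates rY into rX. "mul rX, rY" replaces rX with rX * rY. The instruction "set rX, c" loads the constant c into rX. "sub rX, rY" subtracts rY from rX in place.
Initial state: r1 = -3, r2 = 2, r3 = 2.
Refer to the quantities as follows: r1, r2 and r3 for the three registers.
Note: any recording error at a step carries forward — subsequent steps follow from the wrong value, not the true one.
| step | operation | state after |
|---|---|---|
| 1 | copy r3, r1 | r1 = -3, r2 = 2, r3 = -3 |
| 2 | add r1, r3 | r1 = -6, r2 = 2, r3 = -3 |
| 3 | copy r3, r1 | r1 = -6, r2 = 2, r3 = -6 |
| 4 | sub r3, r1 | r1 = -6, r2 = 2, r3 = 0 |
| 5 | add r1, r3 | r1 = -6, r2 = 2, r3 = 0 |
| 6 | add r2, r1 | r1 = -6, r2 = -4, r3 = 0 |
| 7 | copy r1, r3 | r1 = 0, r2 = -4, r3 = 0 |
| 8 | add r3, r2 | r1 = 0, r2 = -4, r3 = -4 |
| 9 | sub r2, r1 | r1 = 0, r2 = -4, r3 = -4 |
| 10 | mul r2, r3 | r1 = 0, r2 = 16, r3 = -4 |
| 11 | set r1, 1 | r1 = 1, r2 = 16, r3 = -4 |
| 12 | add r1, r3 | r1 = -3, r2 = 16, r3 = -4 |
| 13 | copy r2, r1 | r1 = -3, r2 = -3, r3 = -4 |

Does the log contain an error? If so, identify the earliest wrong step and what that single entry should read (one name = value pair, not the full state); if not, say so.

Recomputing the run from the initial state:
step 1: r1 = -3, r2 = 2, r3 = -3
step 2: r1 = -6, r2 = 2, r3 = -3
step 3: r1 = -6, r2 = 2, r3 = -6
step 4: r1 = -6, r2 = 2, r3 = 0
step 5: r1 = -6, r2 = 2, r3 = 0
step 6: r1 = -6, r2 = -4, r3 = 0
step 7: r1 = 0, r2 = -4, r3 = 0
step 8: r1 = 0, r2 = -4, r3 = -4
step 9: r1 = 0, r2 = -4, r3 = -4
step 10: r1 = 0, r2 = 16, r3 = -4
step 11: r1 = 1, r2 = 16, r3 = -4
step 12: r1 = -3, r2 = 16, r3 = -4
step 13: r1 = -3, r2 = -3, r3 = -4
This matches the log at every step.

no error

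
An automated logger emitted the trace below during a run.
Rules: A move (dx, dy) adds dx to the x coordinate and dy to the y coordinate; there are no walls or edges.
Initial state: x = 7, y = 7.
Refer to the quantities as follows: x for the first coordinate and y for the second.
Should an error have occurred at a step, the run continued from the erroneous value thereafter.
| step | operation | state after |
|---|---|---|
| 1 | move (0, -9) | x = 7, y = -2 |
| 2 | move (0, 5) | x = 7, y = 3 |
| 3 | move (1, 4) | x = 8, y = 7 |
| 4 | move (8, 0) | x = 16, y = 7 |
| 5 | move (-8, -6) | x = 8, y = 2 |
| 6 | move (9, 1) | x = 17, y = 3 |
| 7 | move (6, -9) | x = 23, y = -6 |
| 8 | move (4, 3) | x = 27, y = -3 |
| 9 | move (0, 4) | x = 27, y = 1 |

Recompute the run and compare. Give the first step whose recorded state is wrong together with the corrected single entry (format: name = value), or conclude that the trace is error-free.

step 5, y = 1

Recomputing the run from the initial state:
step 1: x = 7, y = -2
step 2: x = 7, y = 3
step 3: x = 8, y = 7
step 4: x = 16, y = 7
step 5: x = 8, y = 1
step 6: x = 17, y = 2
step 7: x = 23, y = -7
step 8: x = 27, y = -4
step 9: x = 27, y = 0
The first disagreement with the trace is at step 5, where the value should be y = 1.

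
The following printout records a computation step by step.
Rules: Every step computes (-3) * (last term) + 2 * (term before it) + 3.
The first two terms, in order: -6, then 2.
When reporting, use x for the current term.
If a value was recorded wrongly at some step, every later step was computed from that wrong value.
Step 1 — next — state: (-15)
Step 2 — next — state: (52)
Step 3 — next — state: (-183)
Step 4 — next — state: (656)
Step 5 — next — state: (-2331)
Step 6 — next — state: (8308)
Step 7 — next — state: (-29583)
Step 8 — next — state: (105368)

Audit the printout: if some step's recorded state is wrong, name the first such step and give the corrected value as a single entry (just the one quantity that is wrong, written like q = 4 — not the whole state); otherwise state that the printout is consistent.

no error

1. x = -3*(2) + (2)*(-6) + (3) = -15 (same as recorded)
2. x = -3*(-15) + (2)*(2) + (3) = 52 (no discrepancy)
3. x = -3*(52) + (2)*(-15) + (3) = -183 (matches)
4. x = -3*(-183) + (2)*(52) + (3) = 656 (exactly as logged)
5. x = -3*(656) + (2)*(-183) + (3) = -2331 (no discrepancy)
6. x = -3*(-2331) + (2)*(656) + (3) = 8308 (no discrepancy)
7. x = -3*(8308) + (2)*(-2331) + (3) = -29583 (exactly as logged)
8. x = -3*(-29583) + (2)*(8308) + (3) = 105368 (checks out)
The whole run recomputes cleanly — no discrepancies.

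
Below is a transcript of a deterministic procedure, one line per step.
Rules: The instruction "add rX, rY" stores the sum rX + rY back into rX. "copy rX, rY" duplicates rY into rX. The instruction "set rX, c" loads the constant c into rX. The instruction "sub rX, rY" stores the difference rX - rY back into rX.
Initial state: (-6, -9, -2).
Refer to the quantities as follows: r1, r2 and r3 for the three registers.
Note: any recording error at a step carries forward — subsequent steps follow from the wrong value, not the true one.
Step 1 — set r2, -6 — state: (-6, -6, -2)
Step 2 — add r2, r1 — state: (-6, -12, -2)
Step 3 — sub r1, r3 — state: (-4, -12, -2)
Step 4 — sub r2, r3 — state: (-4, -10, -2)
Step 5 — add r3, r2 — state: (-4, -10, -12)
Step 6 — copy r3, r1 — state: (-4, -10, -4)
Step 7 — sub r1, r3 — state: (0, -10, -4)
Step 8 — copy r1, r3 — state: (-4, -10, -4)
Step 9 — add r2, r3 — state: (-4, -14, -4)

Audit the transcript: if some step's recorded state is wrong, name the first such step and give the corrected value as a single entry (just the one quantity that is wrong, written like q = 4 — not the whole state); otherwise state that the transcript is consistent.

no error

step 1: r2 = -6 -> agrees with the transcript
step 2: r2 = -6 + -6 = -12 -> no discrepancy
step 3: r1 = -6 - -2 = -4 -> no discrepancy
step 4: r2 = -12 - -2 = -10 -> no discrepancy
step 5: r3 = -2 + -10 = -12 -> matches
step 6: r3 = -4 -> verified
step 7: r1 = -4 - -4 = 0 -> in agreement
step 8: r1 = -4 -> matches
step 9: r2 = -10 + -4 = -14 -> checks out
No step deviates from the rules.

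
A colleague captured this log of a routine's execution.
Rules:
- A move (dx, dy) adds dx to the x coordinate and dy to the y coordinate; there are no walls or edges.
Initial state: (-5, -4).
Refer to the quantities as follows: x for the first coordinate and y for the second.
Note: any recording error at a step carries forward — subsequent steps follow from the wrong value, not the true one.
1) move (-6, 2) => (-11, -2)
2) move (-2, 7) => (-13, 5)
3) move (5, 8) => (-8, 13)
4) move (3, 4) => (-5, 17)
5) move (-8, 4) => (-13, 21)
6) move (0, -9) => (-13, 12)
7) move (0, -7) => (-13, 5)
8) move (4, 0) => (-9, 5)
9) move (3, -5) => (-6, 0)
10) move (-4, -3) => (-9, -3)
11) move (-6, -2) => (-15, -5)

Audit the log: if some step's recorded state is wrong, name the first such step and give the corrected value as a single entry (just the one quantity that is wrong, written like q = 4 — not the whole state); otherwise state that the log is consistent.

Recomputing the run from the initial state:
step 1: x = -11, y = -2
step 2: x = -13, y = 5
step 3: x = -8, y = 13
step 4: x = -5, y = 17
step 5: x = -13, y = 21
step 6: x = -13, y = 12
step 7: x = -13, y = 5
step 8: x = -9, y = 5
step 9: x = -6, y = 0
step 10: x = -10, y = -3
step 11: x = -16, y = -5
The first disagreement with the log is at step 10, where the value should be x = -10.

step 10, x = -10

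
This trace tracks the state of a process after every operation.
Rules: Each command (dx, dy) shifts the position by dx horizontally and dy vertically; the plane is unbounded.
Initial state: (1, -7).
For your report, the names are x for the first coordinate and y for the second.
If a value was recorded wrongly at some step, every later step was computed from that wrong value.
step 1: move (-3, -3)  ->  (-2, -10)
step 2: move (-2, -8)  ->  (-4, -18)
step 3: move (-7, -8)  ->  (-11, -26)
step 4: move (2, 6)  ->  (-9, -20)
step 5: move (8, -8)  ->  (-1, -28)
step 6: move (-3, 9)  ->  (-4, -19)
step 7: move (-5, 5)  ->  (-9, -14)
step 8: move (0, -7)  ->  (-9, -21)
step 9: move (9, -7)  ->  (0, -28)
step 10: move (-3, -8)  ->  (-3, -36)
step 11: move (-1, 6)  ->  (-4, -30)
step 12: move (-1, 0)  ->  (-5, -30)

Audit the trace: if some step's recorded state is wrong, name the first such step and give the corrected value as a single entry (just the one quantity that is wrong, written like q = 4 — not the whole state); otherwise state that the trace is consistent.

1. x = 1 + (-3) = -2, y = -7 + (-3) = -10 (consistent with the trace)
2. x = -2 + (-2) = -4, y = -10 + (-8) = -18 (no discrepancy)
3. x = -4 + (-7) = -11, y = -18 + (-8) = -26 (exactly as logged)
4. x = -11 + (2) = -9, y = -26 + (6) = -20 (checks out)
5. x = -9 + (8) = -1, y = -20 + (-8) = -28 (consistent with the trace)
6. x = -1 + (-3) = -4, y = -28 + (9) = -19 (in agreement)
7. x = -4 + (-5) = -9, y = -19 + (5) = -14 (checks out)
8. x = -9 + (0) = -9, y = -14 + (-7) = -21 (verified)
9. x = -9 + (9) = 0, y = -21 + (-7) = -28 (matches)
10. x = 0 + (-3) = -3, y = -28 + (-8) = -36 (checks out)
11. x = -3 + (-1) = -4, y = -36 + (6) = -30 (no discrepancy)
12. x = -4 + (-1) = -5, y = -30 + (0) = -30 (no discrepancy)
All entries verified; no error found.

no error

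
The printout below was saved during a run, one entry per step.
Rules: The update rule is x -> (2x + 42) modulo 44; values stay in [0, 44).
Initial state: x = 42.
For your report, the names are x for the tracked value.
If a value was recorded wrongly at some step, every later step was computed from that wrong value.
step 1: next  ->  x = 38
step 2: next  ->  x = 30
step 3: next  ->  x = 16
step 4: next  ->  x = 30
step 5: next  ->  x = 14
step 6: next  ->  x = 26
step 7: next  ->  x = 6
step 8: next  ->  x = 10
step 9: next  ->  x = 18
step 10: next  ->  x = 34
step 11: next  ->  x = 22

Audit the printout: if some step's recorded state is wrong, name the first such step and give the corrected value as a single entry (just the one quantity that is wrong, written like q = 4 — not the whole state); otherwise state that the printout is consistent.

Recomputing the run from the initial state:
step 1: x = 38
step 2: x = 30
step 3: x = 14
step 4: x = 26
step 5: x = 6
step 6: x = 10
step 7: x = 18
step 8: x = 34
step 9: x = 22
step 10: x = 42
step 11: x = 38
The first disagreement with the printout is at step 3, where the value should be x = 14.

step 3, x = 14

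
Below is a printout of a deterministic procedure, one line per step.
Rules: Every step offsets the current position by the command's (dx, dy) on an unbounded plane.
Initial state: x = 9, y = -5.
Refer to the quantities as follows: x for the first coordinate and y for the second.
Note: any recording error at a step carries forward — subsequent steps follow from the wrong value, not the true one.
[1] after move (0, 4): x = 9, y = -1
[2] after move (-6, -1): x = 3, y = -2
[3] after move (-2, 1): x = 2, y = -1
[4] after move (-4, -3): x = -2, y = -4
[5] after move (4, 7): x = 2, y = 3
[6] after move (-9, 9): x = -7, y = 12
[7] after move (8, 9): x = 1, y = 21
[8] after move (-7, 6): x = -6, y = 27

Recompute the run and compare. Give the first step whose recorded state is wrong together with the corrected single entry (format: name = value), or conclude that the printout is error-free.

Step 1: x = 9 + (0) = 9, y = -5 + (4) = -1 — checks out.
Step 2: x = 9 + (-6) = 3, y = -1 + (-1) = -2 — exactly as logged.
Step 3: x = 3 + (-2) = 1, y = -2 + (1) = -1 — not what was recorded.
That makes step 3 the first incorrect line — x = 1 is what it should show.

step 3, x = 1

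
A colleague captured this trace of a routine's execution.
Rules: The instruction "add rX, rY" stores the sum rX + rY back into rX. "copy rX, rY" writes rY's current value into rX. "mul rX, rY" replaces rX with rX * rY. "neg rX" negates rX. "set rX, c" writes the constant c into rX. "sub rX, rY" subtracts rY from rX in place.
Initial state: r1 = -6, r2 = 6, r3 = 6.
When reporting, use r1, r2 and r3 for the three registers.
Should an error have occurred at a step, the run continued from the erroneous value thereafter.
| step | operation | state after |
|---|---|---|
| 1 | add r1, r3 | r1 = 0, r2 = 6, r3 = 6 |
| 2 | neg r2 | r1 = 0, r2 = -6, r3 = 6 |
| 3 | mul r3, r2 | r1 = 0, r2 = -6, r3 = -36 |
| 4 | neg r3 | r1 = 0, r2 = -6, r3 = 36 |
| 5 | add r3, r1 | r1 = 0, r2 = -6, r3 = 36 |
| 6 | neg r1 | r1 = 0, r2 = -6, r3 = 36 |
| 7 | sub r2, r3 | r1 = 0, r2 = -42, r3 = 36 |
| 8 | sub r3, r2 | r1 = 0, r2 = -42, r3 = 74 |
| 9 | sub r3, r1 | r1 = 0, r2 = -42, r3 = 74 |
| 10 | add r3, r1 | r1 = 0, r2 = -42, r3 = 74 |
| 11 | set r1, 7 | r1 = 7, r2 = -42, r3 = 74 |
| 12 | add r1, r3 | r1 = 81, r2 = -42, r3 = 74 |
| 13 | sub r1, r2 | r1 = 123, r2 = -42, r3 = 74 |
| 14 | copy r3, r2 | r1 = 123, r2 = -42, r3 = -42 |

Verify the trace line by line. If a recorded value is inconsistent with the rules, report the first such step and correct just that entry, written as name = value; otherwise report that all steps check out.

Recomputing the run from the initial state:
step 1: r1 = 0, r2 = 6, r3 = 6
step 2: r1 = 0, r2 = -6, r3 = 6
step 3: r1 = 0, r2 = -6, r3 = -36
step 4: r1 = 0, r2 = -6, r3 = 36
step 5: r1 = 0, r2 = -6, r3 = 36
step 6: r1 = 0, r2 = -6, r3 = 36
step 7: r1 = 0, r2 = -42, r3 = 36
step 8: r1 = 0, r2 = -42, r3 = 78
step 9: r1 = 0, r2 = -42, r3 = 78
step 10: r1 = 0, r2 = -42, r3 = 78
step 11: r1 = 7, r2 = -42, r3 = 78
step 12: r1 = 85, r2 = -42, r3 = 78
step 13: r1 = 127, r2 = -42, r3 = 78
step 14: r1 = 127, r2 = -42, r3 = -42
The first disagreement with the trace is at step 8, where the value should be r3 = 78.

step 8, r3 = 78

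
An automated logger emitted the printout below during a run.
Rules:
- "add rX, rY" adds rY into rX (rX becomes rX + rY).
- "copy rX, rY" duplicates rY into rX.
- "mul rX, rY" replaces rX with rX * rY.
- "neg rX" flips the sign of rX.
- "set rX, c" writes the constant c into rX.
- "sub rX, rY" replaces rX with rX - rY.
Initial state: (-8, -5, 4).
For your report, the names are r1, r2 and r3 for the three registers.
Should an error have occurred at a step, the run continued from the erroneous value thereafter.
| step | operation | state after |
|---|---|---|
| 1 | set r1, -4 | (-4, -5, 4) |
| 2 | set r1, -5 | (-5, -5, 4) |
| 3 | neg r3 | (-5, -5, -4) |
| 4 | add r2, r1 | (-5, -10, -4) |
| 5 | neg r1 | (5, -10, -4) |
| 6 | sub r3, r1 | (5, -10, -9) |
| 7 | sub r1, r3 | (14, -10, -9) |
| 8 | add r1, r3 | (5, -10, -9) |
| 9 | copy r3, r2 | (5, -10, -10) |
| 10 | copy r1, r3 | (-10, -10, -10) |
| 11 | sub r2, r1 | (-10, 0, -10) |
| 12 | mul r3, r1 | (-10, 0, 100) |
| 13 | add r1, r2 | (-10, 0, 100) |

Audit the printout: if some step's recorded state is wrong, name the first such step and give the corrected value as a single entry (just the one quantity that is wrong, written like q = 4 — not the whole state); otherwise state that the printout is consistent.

no error

Step 1: r1 = -4 — agrees with the printout.
Step 2: r1 = -5 — matches.
Step 3: r3 = -(4) = -4 — consistent with the printout.
Step 4: r2 = -5 + -5 = -10 — in agreement.
Step 5: r1 = -(-5) = 5 — in agreement.
Step 6: r3 = -4 - 5 = -9 — checks out.
Step 7: r1 = 5 - -9 = 14 — confirmed correct.
Step 8: r1 = 14 + -9 = 5 — consistent with the printout.
Step 9: r3 = -10 — no discrepancy.
Step 10: r1 = -10 — agrees with the printout.
Step 11: r2 = -10 - -10 = 0 — in agreement.
Step 12: r3 = -10 * -10 = 100 — agrees with the printout.
Step 13: r1 = -10 + 0 = -10 — same as recorded.
All steps check out; nothing to correct.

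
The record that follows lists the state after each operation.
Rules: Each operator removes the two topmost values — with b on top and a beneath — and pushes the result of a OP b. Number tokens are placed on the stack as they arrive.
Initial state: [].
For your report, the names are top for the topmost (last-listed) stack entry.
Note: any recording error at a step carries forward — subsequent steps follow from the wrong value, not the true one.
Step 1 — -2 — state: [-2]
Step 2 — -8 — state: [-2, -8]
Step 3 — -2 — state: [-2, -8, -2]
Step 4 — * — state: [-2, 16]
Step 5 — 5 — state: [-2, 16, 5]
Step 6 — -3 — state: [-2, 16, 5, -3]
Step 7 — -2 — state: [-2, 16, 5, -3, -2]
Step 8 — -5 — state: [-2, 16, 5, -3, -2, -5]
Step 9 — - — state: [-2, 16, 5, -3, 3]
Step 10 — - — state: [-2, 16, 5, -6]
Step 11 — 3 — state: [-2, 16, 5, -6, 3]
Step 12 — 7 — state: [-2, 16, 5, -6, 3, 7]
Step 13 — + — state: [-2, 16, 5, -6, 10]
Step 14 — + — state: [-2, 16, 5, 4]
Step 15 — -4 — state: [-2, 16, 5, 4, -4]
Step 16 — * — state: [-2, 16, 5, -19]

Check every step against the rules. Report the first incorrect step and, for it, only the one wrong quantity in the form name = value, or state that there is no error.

Step 1: push -2: top = -2 — consistent with the record.
Step 2: push -8: top = -8 — checks out.
Step 3: push -2: top = -2 — agrees with the record.
Step 4: -8 * -2 = 16 — matches.
Step 5: push 5: top = 5 — checks out.
Step 6: push -3: top = -3 — agrees with the record.
Step 7: push -2: top = -2 — matches.
Step 8: push -5: top = -5 — verified.
Step 9: -2 - -5 = 3 — verified.
Step 10: -3 - 3 = -6 — exactly as logged.
Step 11: push 3: top = 3 — exactly as logged.
Step 12: push 7: top = 7 — agrees with the record.
Step 13: 3 + 7 = 10 — exactly as logged.
Step 14: -6 + 10 = 4 — exactly as logged.
Step 15: push -4: top = -4 — same as recorded.
Step 16: 4 * -4 = -16 — the record has a different value.
Conclusion: step 16 carries the first error; the entry should be top = -16.

step 16, top = -16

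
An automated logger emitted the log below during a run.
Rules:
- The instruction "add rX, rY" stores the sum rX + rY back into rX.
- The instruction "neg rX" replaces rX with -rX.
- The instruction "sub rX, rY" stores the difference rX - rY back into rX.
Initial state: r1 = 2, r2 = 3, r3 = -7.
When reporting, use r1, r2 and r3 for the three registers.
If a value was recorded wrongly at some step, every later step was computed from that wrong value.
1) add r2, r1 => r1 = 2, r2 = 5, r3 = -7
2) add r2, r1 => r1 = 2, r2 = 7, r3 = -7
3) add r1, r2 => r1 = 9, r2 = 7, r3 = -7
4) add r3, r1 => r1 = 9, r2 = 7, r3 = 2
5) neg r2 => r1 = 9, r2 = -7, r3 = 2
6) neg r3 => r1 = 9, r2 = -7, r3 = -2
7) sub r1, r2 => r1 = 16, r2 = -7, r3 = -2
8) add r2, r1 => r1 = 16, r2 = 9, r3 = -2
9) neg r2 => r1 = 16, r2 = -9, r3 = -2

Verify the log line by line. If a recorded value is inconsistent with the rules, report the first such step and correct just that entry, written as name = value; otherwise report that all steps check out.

no error

Step 1: r2 = 3 + 2 = 5 — no discrepancy.
Step 2: r2 = 5 + 2 = 7 — matches.
Step 3: r1 = 2 + 7 = 9 — matches.
Step 4: r3 = -7 + 9 = 2 — exactly as logged.
Step 5: r2 = -(7) = -7 — exactly as logged.
Step 6: r3 = -(2) = -2 — exactly as logged.
Step 7: r1 = 9 - -7 = 16 — consistent with the log.
Step 8: r2 = -7 + 16 = 9 — consistent with the log.
Step 9: r2 = -(9) = -9 — exactly as logged.
All entries verified; no error found.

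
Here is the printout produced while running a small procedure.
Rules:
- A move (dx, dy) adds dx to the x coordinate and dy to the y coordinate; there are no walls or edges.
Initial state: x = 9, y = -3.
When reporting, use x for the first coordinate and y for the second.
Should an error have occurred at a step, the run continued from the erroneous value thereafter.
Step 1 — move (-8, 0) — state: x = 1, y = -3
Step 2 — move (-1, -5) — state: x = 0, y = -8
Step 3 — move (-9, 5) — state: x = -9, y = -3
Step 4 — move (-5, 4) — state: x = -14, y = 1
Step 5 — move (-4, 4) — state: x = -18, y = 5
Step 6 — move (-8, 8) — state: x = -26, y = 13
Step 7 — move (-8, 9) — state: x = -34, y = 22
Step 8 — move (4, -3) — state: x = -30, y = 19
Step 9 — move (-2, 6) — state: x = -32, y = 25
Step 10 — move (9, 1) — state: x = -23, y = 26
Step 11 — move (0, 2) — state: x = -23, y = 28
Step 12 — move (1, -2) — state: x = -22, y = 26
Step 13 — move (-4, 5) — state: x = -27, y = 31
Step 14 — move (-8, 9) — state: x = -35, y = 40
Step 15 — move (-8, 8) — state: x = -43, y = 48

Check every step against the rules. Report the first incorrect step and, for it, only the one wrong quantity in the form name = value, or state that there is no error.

Step 1: x = 9 + (-8) = 1, y = -3 + (0) = -3 — checks out.
Step 2: x = 1 + (-1) = 0, y = -3 + (-5) = -8 — exactly as logged.
Step 3: x = 0 + (-9) = -9, y = -8 + (5) = -3 — in agreement.
Step 4: x = -9 + (-5) = -14, y = -3 + (4) = 1 — consistent with the printout.
Step 5: x = -14 + (-4) = -18, y = 1 + (4) = 5 — confirmed correct.
Step 6: x = -18 + (-8) = -26, y = 5 + (8) = 13 — verified.
Step 7: x = -26 + (-8) = -34, y = 13 + (9) = 22 — checks out.
Step 8: x = -34 + (4) = -30, y = 22 + (-3) = 19 — matches.
Step 9: x = -30 + (-2) = -32, y = 19 + (6) = 25 — matches.
Step 10: x = -32 + (9) = -23, y = 25 + (1) = 26 — confirmed correct.
Step 11: x = -23 + (0) = -23, y = 26 + (2) = 28 — exactly as logged.
Step 12: x = -23 + (1) = -22, y = 28 + (-2) = 26 — consistent with the printout.
Step 13: x = -22 + (-4) = -26, y = 26 + (5) = 31 — the entry is off here.
First deviation found at step 13; the corrected entry is x = -26.

step 13, x = -26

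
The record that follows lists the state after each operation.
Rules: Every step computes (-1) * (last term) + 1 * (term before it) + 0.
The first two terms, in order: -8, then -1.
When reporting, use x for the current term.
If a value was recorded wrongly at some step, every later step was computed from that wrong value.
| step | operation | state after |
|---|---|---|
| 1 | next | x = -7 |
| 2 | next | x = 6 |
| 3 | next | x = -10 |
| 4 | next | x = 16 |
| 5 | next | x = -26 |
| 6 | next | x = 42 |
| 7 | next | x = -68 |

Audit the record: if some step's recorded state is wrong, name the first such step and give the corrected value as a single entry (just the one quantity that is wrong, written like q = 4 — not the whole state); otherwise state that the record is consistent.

step 3, x = -13

step 1: x = -1*(-1) + (1)*(-8) + (0) = -7 -> exactly as logged
step 2: x = -1*(-7) + (1)*(-1) + (0) = 6 -> no discrepancy
step 3: x = -1*(6) + (1)*(-7) + (0) = -13 -> this is not what the record shows
First deviation found at step 3; the corrected entry is x = -13.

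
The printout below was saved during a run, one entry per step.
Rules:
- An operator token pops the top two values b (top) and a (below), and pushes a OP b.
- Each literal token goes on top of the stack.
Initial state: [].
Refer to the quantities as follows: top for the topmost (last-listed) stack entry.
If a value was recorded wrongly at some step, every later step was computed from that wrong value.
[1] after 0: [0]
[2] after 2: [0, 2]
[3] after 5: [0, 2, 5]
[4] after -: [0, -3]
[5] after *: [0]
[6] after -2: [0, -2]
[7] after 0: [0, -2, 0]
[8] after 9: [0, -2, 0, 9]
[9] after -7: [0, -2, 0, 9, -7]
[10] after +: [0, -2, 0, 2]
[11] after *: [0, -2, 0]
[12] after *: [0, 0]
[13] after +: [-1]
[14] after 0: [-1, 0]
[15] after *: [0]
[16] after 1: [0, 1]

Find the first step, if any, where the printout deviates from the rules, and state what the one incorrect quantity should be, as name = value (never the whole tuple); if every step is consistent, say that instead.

step 13, top = 0

Step 1: push 0: top = 0 — confirmed correct.
Step 2: push 2: top = 2 — no discrepancy.
Step 3: push 5: top = 5 — exactly as logged.
Step 4: 2 - 5 = -3 — confirmed correct.
Step 5: 0 * -3 = 0 — matches.
Step 6: push -2: top = -2 — in agreement.
Step 7: push 0: top = 0 — same as recorded.
Step 8: push 9: top = 9 — no discrepancy.
Step 9: push -7: top = -7 — consistent with the printout.
Step 10: 9 + -7 = 2 — exactly as logged.
Step 11: 0 * 2 = 0 — agrees with the printout.
Step 12: -2 * 0 = 0 — same as recorded.
Step 13: 0 + 0 = 0 — this is not what the printout shows.
First incorrect step: 13; the correct value is top = 0.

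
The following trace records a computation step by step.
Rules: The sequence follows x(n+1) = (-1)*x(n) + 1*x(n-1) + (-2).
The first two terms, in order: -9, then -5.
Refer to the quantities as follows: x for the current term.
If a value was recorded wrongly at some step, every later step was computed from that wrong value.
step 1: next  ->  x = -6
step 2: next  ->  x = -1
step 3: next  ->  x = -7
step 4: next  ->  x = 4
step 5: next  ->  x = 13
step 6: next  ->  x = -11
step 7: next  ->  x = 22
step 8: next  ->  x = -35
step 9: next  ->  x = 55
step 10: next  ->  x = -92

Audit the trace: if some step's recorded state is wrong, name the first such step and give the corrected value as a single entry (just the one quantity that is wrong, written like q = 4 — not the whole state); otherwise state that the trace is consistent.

step 5, x = -13

Step 1: x = -1*(-5) + (1)*(-9) + (-2) = -6 — matches.
Step 2: x = -1*(-6) + (1)*(-5) + (-2) = -1 — same as recorded.
Step 3: x = -1*(-1) + (1)*(-6) + (-2) = -7 — confirmed correct.
Step 4: x = -1*(-7) + (1)*(-1) + (-2) = 4 — checks out.
Step 5: x = -1*(4) + (1)*(-7) + (-2) = -13 — the trace disagrees here.
First deviation found at step 5; the corrected entry is x = -13.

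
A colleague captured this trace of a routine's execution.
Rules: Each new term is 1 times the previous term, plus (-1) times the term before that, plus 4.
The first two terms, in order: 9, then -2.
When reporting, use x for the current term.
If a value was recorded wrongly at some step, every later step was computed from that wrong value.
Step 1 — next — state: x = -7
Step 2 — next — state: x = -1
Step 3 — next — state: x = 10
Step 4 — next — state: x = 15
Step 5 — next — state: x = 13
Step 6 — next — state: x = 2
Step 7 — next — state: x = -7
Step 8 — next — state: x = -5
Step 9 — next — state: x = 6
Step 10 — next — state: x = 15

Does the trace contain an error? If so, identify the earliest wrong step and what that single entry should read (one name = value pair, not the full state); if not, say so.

Recomputing the run from the initial state:
step 1: x = -7
step 2: x = -1
step 3: x = 10
step 4: x = 15
step 5: x = 9
step 6: x = -2
step 7: x = -7
step 8: x = -1
step 9: x = 10
step 10: x = 15
The first disagreement with the trace is at step 5, where the value should be x = 9.

step 5, x = 9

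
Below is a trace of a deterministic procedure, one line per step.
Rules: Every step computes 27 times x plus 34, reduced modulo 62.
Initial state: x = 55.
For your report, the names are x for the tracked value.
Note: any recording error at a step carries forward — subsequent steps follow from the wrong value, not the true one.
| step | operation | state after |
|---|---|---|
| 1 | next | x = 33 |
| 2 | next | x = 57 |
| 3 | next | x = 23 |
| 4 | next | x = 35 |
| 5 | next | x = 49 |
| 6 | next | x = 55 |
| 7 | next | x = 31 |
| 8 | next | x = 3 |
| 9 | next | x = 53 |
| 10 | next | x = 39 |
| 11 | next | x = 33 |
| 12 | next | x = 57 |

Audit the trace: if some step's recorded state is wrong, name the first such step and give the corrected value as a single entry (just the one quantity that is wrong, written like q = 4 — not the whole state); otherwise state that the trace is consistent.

step 1, x = 31

step 1: x = (27*55 + 34) mod 62 = 31 -> the trace disagrees here
The earliest wrong entry is at step 1: it should read x = 31.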